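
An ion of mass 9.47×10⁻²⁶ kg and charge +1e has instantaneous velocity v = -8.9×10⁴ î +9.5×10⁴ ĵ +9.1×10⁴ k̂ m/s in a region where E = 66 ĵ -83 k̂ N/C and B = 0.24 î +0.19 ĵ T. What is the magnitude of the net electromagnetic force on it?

|F| ≈ 7.79×10⁻¹⁵ N

v×B = (-1.73×10⁴, 2.18×10⁴, -3.97×10⁴) N/C.
E + v×B = (-1.73×10⁴, 2.19×10⁴, -3.98×10⁴) N/C.
F = q(E + v×B) = (1.602×10⁻¹⁹ C)·(-1.73×10⁴, 2.19×10⁴, -3.98×10⁴) = (-2.77×10⁻¹⁵, 3.51×10⁻¹⁵, -6.37×10⁻¹⁵) N.
|F| = 7.79×10⁻¹⁵ N.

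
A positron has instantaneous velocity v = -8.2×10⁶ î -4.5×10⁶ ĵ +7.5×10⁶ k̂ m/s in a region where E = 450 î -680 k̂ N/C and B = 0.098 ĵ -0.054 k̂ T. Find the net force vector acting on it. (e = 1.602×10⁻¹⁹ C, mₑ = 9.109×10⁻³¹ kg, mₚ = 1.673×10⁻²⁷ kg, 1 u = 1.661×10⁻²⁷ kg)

v×B = (-4.92×10⁵, -4.43×10⁵, -8.04×10⁵) N/C.
E + v×B = (-4.92×10⁵, -4.43×10⁵, -8.04×10⁵) N/C.
F = q(E + v×B) = (1.602×10⁻¹⁹ C)·(-4.92×10⁵, -4.43×10⁵, -8.04×10⁵) = (-7.87×10⁻¹⁴, -7.09×10⁻¹⁴, -1.29×10⁻¹³) N.

F ≈ (-7.87×10⁻¹⁴, -7.09×10⁻¹⁴, -1.29×10⁻¹³) N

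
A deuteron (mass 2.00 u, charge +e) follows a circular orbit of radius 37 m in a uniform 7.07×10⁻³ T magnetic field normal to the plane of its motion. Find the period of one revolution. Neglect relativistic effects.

The cyclotron period depends only on m, q, B: T = 2πm/(|q|B).
T = 2π(3.322×10⁻²⁷)/((1.602×10⁻¹⁹)(7.07×10⁻³)) ≈ 1.84×10⁻⁵ s.

T ≈ 1.84×10⁻⁵ s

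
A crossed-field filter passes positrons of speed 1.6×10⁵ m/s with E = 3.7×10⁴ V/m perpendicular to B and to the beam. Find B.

Balance of forces in the selector: qE = qvB ⇒ B = E/v.
B = 3.7×10⁴/1.6×10⁵ = 0.23 T.

B = 0.23 T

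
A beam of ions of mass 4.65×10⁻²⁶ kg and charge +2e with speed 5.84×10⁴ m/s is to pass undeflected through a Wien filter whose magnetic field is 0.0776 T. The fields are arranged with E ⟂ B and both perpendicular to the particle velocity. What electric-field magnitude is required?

E = 4530 V/m

For straight-line motion qE = qvB, so E = vB.
E = 5.84×10⁴ × 0.0776 = 4530 V/m.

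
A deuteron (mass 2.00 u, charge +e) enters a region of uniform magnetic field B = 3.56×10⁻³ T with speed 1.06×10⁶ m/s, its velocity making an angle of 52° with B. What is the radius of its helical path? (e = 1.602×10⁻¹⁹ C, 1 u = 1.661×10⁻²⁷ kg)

r ≈ 4.87 m

v⊥ = v sinθ = 1.06×10⁶·sin52° ≈ 8.353×10⁵ m/s.
r = m v⊥/(|q|B) = (3.322×10⁻²⁷)(8.353×10⁵)/((1.602×10⁻¹⁹)(3.56×10⁻³)) ≈ 4.87 m.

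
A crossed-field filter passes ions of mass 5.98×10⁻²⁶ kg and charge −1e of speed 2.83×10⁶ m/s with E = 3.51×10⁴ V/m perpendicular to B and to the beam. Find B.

Balance of forces in the selector: qE = qvB ⇒ B = E/v.
B = 3.51×10⁴/2.83×10⁶ = 0.0124 T.

B = 0.0124 T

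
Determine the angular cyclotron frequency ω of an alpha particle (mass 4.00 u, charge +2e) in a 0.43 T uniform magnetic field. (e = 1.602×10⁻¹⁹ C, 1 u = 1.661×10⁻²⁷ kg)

ω = |q|B/m.
ω = (3.204×10⁻¹⁹)(0.43)/6.644×10⁻²⁷ ≈ 2.1×10⁷ rad/s.

ω ≈ 2.1×10⁷ rad/s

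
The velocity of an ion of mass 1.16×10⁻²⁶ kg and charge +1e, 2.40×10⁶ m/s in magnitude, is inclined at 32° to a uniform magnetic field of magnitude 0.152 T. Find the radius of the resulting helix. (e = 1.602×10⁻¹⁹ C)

r ≈ 0.606 m

v⊥ = v sinθ = 2.40×10⁶·sin32° ≈ 1.272×10⁶ m/s.
r = m v⊥/(|q|B) = (1.16×10⁻²⁶)(1.272×10⁶)/((1.602×10⁻¹⁹)(0.152)) ≈ 0.606 m.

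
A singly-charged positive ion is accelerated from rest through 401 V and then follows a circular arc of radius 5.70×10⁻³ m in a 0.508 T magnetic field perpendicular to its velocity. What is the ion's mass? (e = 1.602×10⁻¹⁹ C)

m ≈ 1.67×10⁻²⁷ kg

Combine |q|V = ½mv² and r = mv/(|q|B): eliminate v to get m = qB²r²/(2V).
m = (1.602×10⁻¹⁹)(0.508)²(5.70×10⁻³)²/(2·401) ≈ 1.67×10⁻²⁷ kg.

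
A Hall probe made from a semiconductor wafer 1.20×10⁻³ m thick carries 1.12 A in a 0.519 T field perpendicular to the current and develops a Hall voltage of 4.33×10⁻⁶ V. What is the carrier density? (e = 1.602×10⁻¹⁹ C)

From V_H = IB/(n e t), n = IB/(V_H e t).
n = (1.12)(0.519)/((4.33×10⁻⁶)(1.602×10⁻¹⁹)(1.20×10⁻³)) ≈ 6.98×10²⁶ m⁻³.

n ≈ 6.98×10²⁶ m⁻³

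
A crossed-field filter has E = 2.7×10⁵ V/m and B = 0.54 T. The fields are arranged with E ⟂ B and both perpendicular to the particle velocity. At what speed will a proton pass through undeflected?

Zero net Lorentz force requires |qE| = |q v×B|, i.e. E = vB.
v = E/B = 2.7×10⁵/0.54 = 5.0×10⁵ m/s.

v = 5.0×10⁵ m/s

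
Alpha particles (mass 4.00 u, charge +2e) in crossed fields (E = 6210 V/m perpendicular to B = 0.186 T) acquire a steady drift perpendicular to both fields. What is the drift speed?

The E×B drift speed is v_d = E/B.
v_d = 6210/0.186 = 3.34×10⁴ m/s.

v_d ≈ 3.34×10⁴ m/s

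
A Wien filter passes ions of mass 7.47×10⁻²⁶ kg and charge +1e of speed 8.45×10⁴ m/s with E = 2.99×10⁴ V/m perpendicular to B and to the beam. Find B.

B = 0.354 T

Balance of forces in the selector: qE = qvB ⇒ B = E/v.
B = 2.99×10⁴/8.45×10⁴ = 0.354 T.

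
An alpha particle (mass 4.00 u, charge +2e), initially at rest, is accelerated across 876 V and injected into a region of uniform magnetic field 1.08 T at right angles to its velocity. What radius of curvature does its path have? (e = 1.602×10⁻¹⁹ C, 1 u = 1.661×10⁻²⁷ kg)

Acceleration: |q|V = ½mv² ⇒ v = √(2|q|V/m) = √(2·3.204×10⁻¹⁹·876/6.644×10⁻²⁷) ≈ 2.907×10⁵ m/s.
In the field: r = mv/(|q|B) = (6.644×10⁻²⁷)(2.907×10⁵)/((3.204×10⁻¹⁹)(1.08)) ≈ 5.58×10⁻³ m.

r ≈ 5.58×10⁻³ m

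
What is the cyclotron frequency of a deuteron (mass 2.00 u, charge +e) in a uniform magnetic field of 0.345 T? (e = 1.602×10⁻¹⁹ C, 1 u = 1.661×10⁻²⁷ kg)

f ≈ 2.65×10⁶ Hz

f = |q|B/(2πm).
f = (1.602×10⁻¹⁹)(0.345)/(2π·3.322×10⁻²⁷) ≈ 2.65×10⁶ Hz.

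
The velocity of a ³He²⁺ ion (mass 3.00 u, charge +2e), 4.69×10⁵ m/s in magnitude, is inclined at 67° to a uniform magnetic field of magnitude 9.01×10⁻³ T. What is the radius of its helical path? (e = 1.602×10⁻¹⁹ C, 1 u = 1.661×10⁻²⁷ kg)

r ≈ 0.745 m

v⊥ = v sinθ = 4.69×10⁵·sin67° ≈ 4.317×10⁵ m/s.
r = m v⊥/(|q|B) = (4.983×10⁻²⁷)(4.317×10⁵)/((3.204×10⁻¹⁹)(9.01×10⁻³)) ≈ 0.745 m.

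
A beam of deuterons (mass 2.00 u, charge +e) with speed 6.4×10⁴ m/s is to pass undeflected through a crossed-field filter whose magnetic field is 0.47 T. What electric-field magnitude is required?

For straight-line motion qE = qvB, so E = vB.
E = 6.4×10⁴ × 0.47 = 3.0×10⁴ V/m.

E = 3.0×10⁴ V/m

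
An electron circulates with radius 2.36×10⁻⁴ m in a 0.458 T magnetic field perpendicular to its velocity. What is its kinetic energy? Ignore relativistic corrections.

KE ≈ 1.65×10⁻¹⁶ J

v = |q|Br/m, then KE = ½mv² = (qBr)²/(2m).
v = (1.602×10⁻¹⁹)(0.458)(2.36×10⁻⁴)/9.109×10⁻³¹ ≈ 1.901×10⁷ m/s.
KE = ½(9.109×10⁻³¹)(1.901×10⁷)² ≈ 1.65×10⁻¹⁶ J.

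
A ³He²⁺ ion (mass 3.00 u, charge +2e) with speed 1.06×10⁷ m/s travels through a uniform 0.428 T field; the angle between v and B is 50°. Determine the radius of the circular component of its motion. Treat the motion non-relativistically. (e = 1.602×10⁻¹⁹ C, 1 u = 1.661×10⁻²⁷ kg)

v⊥ = v sinθ = 1.06×10⁷·sin50° ≈ 8.120×10⁶ m/s.
r = m v⊥/(|q|B) = (4.983×10⁻²⁷)(8.120×10⁶)/((3.204×10⁻¹⁹)(0.428)) ≈ 0.295 m.

r ≈ 0.295 m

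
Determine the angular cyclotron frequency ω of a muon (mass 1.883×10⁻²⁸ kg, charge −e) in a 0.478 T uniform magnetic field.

ω ≈ 4.07×10⁸ rad/s

ω = |q|B/m.
ω = (1.602×10⁻¹⁹)(0.478)/1.883×10⁻²⁸ ≈ 4.07×10⁸ rad/s.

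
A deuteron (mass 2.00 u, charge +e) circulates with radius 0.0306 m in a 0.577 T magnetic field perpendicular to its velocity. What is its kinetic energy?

v = |q|Br/m, then KE = ½mv² = (qBr)²/(2m).
v = (1.602×10⁻¹⁹)(0.577)(0.0306)/3.322×10⁻²⁷ ≈ 8.515×10⁵ m/s.
KE = ½(3.322×10⁻²⁷)(8.515×10⁵)² ≈ 1.20×10⁻¹⁵ J.

KE ≈ 1.20×10⁻¹⁵ J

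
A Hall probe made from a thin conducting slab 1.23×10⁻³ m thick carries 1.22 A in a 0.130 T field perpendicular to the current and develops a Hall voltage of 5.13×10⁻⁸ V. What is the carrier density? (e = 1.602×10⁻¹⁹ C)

n ≈ 1.57×10²⁸ m⁻³

From V_H = IB/(n e t), n = IB/(V_H e t).
n = (1.22)(0.130)/((5.13×10⁻⁸)(1.602×10⁻¹⁹)(1.23×10⁻³)) ≈ 1.57×10²⁸ m⁻³.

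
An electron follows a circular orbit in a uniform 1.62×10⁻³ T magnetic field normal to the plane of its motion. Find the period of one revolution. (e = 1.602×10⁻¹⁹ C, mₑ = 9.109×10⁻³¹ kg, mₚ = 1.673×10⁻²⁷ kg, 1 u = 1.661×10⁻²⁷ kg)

T ≈ 2.21×10⁻⁸ s

The cyclotron period depends only on m, q, B: T = 2πm/(|q|B).
T = 2π(9.109×10⁻³¹)/((1.602×10⁻¹⁹)(1.62×10⁻³)) ≈ 2.21×10⁻⁸ s.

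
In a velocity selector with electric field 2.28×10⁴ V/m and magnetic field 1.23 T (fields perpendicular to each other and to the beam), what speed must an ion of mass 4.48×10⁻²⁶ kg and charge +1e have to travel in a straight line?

Straight-line motion ⇒ electric and magnetic forces cancel, so E = vB.
v = E/B = 2.28×10⁴/1.23 = 1.85×10⁴ m/s.
The result is independent of the particle's charge and mass.

v = 1.85×10⁴ m/s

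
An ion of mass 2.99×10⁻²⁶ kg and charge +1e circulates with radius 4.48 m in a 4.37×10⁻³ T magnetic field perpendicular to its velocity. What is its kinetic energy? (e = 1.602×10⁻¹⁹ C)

v = |q|Br/m, then KE = ½mv² = (qBr)²/(2m).
v = (1.602×10⁻¹⁹)(4.37×10⁻³)(4.48)/2.99×10⁻²⁶ ≈ 1.049×10⁵ m/s.
KE = ½(2.99×10⁻²⁶)(1.049×10⁵)² ≈ 1.64×10⁻¹⁶ J = 1030 eV.

KE ≈ 1030 eV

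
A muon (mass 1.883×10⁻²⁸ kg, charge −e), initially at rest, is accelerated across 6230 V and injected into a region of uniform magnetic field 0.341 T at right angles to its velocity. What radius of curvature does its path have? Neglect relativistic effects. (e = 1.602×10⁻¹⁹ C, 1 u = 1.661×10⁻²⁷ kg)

r ≈ 0.0112 m

Acceleration: |q|V = ½mv² ⇒ v = √(2|q|V/m) = √(2·1.602×10⁻¹⁹·6230/1.883×10⁻²⁸) ≈ 3.256×10⁶ m/s.
In the field: r = mv/(|q|B) = (1.883×10⁻²⁸)(3.256×10⁶)/((1.602×10⁻¹⁹)(0.341)) ≈ 0.0112 m.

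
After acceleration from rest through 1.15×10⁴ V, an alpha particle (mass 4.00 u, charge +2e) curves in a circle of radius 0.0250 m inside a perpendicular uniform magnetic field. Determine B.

v = √(2|q|V/m) = √(2·3.204×10⁻¹⁹·1.15×10⁴/6.644×10⁻²⁷) ≈ 1.053×10⁶ m/s.
B = mv/(|q|r) = (6.644×10⁻²⁷)(1.053×10⁶)/((3.204×10⁻¹⁹)(0.0250)) ≈ 0.874 T.

B ≈ 0.874 T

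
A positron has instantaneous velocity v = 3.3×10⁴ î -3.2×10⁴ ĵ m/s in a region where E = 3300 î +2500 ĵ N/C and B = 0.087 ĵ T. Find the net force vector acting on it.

F ≈ (5.29×10⁻¹⁶, 4.00×10⁻¹⁶, 4.60×10⁻¹⁶) N

v×B = (0, 0, 2870) N/C.
E + v×B = (3300, 2500, 2870) N/C.
F = q(E + v×B) = (1.602×10⁻¹⁹ C)·(3300, 2500, 2870) = (5.29×10⁻¹⁶, 4.00×10⁻¹⁶, 4.60×10⁻¹⁶) N.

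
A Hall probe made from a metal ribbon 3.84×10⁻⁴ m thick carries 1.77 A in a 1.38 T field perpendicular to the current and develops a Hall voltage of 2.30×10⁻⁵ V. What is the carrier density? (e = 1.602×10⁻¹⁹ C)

From V_H = IB/(n e t), n = IB/(V_H e t).
n = (1.77)(1.38)/((2.30×10⁻⁵)(1.602×10⁻¹⁹)(3.84×10⁻⁴)) ≈ 1.73×10²⁷ m⁻³.

n ≈ 1.73×10²⁷ m⁻³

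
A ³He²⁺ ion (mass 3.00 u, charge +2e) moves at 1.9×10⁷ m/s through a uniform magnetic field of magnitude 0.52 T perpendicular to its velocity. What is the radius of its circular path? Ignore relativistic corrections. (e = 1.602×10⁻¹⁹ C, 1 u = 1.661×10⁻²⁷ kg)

r ≈ 0.57 m

The magnetic force provides the centripetal force: |q|vB = mv²/r.
r = mv/(|q|B) = (4.983×10⁻²⁷)(1.9×10⁷)/((3.204×10⁻¹⁹)(0.52)) ≈ 0.57 m.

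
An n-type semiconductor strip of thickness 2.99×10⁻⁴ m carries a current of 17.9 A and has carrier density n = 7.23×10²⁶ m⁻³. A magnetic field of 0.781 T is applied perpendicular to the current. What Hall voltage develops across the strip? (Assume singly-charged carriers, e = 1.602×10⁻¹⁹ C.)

V_H = IB/(n e t).
V_H = (17.9)(0.781)/((7.23×10²⁶)(1.602×10⁻¹⁹)(2.99×10⁻⁴)) ≈ 4.04×10⁻⁴ V.

V_H ≈ 4.04×10⁻⁴ V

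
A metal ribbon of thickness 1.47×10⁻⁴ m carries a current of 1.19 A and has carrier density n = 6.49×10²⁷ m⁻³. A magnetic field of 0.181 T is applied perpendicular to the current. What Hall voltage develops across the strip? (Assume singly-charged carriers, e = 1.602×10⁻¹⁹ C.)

V_H ≈ 1.41×10⁻⁶ V

V_H = IB/(n e t).
V_H = (1.19)(0.181)/((6.49×10²⁷)(1.602×10⁻¹⁹)(1.47×10⁻⁴)) ≈ 1.41×10⁻⁶ V.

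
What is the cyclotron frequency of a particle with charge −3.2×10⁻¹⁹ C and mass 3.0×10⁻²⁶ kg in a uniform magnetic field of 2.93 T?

f = |q|B/(2πm).
f = (3.2×10⁻¹⁹)(2.93)/(2π·3.0×10⁻²⁶) ≈ 4.97×10⁶ Hz.

f ≈ 4.97×10⁶ Hz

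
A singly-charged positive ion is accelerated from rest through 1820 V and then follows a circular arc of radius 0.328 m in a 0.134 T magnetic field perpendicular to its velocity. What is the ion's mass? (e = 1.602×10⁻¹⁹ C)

Combine |q|V = ½mv² and r = mv/(|q|B): eliminate v to get m = qB²r²/(2V).
m = (1.602×10⁻¹⁹)(0.134)²(0.328)²/(2·1820) ≈ 8.50×10⁻²⁶ kg.

m ≈ 8.50×10⁻²⁶ kg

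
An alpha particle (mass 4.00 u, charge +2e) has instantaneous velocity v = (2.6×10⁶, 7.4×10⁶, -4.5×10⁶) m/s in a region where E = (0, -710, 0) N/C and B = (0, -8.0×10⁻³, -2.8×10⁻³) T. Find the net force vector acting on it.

F ≈ (-1.82×10⁻¹⁴, 2.11×10⁻¹⁵, -6.66×10⁻¹⁵) N

v×B = (-5.67×10⁴, 7280, -2.08×10⁴) N/C.
E + v×B = (-5.67×10⁴, 6570, -2.08×10⁴) N/C.
F = q(E + v×B) = (3.204×10⁻¹⁹ C)·(-5.67×10⁴, 6570, -2.08×10⁴) = (-1.82×10⁻¹⁴, 2.11×10⁻¹⁵, -6.66×10⁻¹⁵) N.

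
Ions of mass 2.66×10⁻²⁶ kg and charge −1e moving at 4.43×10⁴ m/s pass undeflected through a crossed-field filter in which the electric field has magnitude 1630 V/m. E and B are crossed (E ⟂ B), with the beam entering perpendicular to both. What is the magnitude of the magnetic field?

Balance of forces in the selector: qE = qvB ⇒ B = E/v.
B = 1630/4.43×10⁴ = 0.0368 T.

B = 0.0368 T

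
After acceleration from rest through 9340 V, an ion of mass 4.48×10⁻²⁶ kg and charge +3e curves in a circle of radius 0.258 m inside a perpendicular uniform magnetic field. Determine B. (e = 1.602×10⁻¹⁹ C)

v = √(2|q|V/m) = √(2·4.806×10⁻¹⁹·9340/4.48×10⁻²⁶) ≈ 4.477×10⁵ m/s.
B = mv/(|q|r) = (4.48×10⁻²⁶)(4.477×10⁵)/((4.806×10⁻¹⁹)(0.258)) ≈ 0.162 T.

B ≈ 0.162 T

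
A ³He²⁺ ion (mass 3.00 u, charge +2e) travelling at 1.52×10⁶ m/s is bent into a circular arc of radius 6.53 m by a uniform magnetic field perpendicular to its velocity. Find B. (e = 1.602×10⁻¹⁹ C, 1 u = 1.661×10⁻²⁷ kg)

B ≈ 3.62×10⁻³ T

From |q|vB = mv²/r, B = mv/(|q|r).
B = (4.983×10⁻²⁷)(1.52×10⁶)/((3.204×10⁻¹⁹)(6.53)) ≈ 3.62×10⁻³ T.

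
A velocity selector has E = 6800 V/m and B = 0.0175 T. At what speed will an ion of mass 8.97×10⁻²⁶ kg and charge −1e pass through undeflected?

v = 3.89×10⁵ m/s

Zero net Lorentz force requires |qE| = |q v×B|, i.e. E = vB.
v = E/B = 6800/0.0175 = 3.89×10⁵ m/s.
The result is independent of the particle's charge and mass.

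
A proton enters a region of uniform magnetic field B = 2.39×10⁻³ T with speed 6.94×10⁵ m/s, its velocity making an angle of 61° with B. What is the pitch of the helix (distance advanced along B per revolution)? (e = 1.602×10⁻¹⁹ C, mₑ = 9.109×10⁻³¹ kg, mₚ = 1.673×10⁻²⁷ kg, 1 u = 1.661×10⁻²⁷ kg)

v∥ = v cosθ = 6.94×10⁵·cos61° ≈ 3.365×10⁵ m/s.
T = 2πm/(|q|B) = 2π(1.673×10⁻²⁷)/((1.602×10⁻¹⁹)(2.39×10⁻³)) ≈ 2.745×10⁻⁵ s.
pitch = v∥ T = (3.365×10⁵)(2.745×10⁻⁵) ≈ 9.24 m.

p ≈ 9.24 m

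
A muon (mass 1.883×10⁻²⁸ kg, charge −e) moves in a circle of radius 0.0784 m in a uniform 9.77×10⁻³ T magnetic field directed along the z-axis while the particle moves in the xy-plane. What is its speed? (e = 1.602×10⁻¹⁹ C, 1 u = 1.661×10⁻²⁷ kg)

From |q|vB = mv²/r, v = |q|Br/m.
v = (1.602×10⁻¹⁹)(9.77×10⁻³)(0.0784)/1.883×10⁻²⁸ ≈ 6.52×10⁵ m/s.

v ≈ 6.52×10⁵ m/s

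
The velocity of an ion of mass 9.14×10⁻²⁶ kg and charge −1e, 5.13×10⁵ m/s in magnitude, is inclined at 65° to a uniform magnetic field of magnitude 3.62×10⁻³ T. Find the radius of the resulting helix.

v⊥ = v sinθ = 5.13×10⁵·sin65° ≈ 4.649×10⁵ m/s.
r = m v⊥/(|q|B) = (9.14×10⁻²⁶)(4.649×10⁵)/((1.602×10⁻¹⁹)(3.62×10⁻³)) ≈ 73.3 m.

r ≈ 73.3 m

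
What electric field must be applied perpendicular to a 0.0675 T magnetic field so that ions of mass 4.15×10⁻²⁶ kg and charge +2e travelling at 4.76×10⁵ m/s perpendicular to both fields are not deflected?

For straight-line motion qE = qvB, so E = vB.
E = 4.76×10⁵ × 0.0675 = 3.21×10⁴ V/m.

E = 3.21×10⁴ V/m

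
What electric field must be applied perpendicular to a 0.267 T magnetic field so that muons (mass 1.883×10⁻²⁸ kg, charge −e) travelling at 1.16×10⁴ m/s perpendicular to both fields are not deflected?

For straight-line motion qE = qvB, so E = vB.
E = 1.16×10⁴ × 0.267 = 3100 V/m.

E = 3100 V/m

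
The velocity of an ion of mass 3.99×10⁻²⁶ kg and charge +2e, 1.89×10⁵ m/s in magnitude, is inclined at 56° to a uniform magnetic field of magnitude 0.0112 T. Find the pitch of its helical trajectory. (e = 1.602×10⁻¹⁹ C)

v∥ = v cosθ = 1.89×10⁵·cos56° ≈ 1.057×10⁵ m/s.
T = 2πm/(|q|B) = 2π(3.99×10⁻²⁶)/((3.204×10⁻¹⁹)(0.0112)) ≈ 6.986×10⁻⁵ s.
pitch = v∥ T = (1.057×10⁵)(6.986×10⁻⁵) ≈ 7.38 m.

p ≈ 7.38 m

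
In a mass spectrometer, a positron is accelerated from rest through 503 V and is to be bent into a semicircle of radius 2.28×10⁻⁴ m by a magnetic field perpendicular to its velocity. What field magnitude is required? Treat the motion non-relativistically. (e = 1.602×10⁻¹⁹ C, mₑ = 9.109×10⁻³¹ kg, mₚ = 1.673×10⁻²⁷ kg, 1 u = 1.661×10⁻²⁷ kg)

B ≈ 0.332 T

v = √(2|q|V/m) = √(2·1.602×10⁻¹⁹·503/9.109×10⁻³¹) ≈ 1.330×10⁷ m/s.
B = mv/(|q|r) = (9.109×10⁻³¹)(1.330×10⁷)/((1.602×10⁻¹⁹)(2.28×10⁻⁴)) ≈ 0.332 T.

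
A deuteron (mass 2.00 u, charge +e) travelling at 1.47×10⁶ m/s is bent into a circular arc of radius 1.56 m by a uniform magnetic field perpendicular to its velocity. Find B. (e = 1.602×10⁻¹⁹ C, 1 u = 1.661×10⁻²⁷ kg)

B ≈ 0.0195 T

From |q|vB = mv²/r, B = mv/(|q|r).
B = (3.322×10⁻²⁷)(1.47×10⁶)/((1.602×10⁻¹⁹)(1.56)) ≈ 0.0195 T.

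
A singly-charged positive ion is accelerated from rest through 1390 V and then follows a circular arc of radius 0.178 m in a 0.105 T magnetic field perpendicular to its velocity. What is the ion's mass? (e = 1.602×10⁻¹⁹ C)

m ≈ 2.01×10⁻²⁶ kg

Combine |q|V = ½mv² and r = mv/(|q|B): eliminate v to get m = qB²r²/(2V).
m = (1.602×10⁻¹⁹)(0.105)²(0.178)²/(2·1390) ≈ 2.01×10⁻²⁶ kg.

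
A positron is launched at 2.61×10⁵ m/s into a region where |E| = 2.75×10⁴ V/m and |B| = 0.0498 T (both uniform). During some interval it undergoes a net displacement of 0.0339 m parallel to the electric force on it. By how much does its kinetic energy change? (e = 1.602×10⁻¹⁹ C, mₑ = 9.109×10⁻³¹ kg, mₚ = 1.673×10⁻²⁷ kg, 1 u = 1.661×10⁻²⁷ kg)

ΔKE ≈ 1.49×10⁻¹⁶ J

The magnetic force is always ⟂ v and does no work; only the electric force changes KE.
ΔKE = F_E · d = |q|E d = (1.602×10⁻¹⁹)(2.75×10⁴)(0.0339) ≈ 1.49×10⁻¹⁶ J.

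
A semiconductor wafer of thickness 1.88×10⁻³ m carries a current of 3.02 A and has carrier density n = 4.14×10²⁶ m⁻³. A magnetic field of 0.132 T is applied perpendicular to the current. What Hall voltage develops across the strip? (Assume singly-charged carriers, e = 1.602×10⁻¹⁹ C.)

V_H ≈ 3.20×10⁻⁶ V

V_H = IB/(n e t).
V_H = (3.02)(0.132)/((4.14×10²⁶)(1.602×10⁻¹⁹)(1.88×10⁻³)) ≈ 3.20×10⁻⁶ V.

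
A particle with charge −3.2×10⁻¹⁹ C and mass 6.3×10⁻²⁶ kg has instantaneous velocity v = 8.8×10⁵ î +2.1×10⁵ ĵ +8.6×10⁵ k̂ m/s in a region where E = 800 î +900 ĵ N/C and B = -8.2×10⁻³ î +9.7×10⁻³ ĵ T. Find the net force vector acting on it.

F ≈ (2.41×10⁻¹⁵, 1.97×10⁻¹⁵, -3.28×10⁻¹⁵) N

v×B = (-8340, -7050, 1.03×10⁴) N/C.
E + v×B = (-7540, -6150, 1.03×10⁴) N/C.
F = q(E + v×B) = (−3.2×10⁻¹⁹ C)·(-7540, -6150, 1.03×10⁴) = (2.41×10⁻¹⁵, 1.97×10⁻¹⁵, -3.28×10⁻¹⁵) N.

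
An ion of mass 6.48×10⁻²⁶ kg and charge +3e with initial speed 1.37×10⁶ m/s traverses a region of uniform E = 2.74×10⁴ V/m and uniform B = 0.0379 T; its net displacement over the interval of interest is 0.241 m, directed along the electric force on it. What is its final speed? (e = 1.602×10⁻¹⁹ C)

v_f ≈ 1.41×10⁶ m/s

B does no work; ΔKE = |q|E d.
½mv_f² = ½mv₀² + |q|Ed = ½(6.48×10⁻²⁶)(1.37×10⁶)² + (4.806×10⁻¹⁹)(2.74×10⁴)(0.241) ≈ 6.081×10⁻¹⁴ J + 3.174×10⁻¹⁵ J ≈ 6.399×10⁻¹⁴ J.
v_f = √(2·6.399×10⁻¹⁴/6.48×10⁻²⁶) ≈ 1.41×10⁶ m/s.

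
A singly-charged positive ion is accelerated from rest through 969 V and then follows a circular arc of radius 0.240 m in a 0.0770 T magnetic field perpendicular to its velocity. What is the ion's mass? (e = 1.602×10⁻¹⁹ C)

m ≈ 2.82×10⁻²⁶ kg

Combine |q|V = ½mv² and r = mv/(|q|B): eliminate v to get m = qB²r²/(2V).
m = (1.602×10⁻¹⁹)(0.0770)²(0.240)²/(2·969) ≈ 2.82×10⁻²⁶ kg.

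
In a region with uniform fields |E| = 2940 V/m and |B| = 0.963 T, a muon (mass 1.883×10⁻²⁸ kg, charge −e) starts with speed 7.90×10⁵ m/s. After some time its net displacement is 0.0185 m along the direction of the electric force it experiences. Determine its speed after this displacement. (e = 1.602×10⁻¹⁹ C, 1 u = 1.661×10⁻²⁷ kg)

B does no work; ΔKE = |q|E d.
½mv_f² = ½mv₀² + |q|Ed = ½(1.883×10⁻²⁸)(7.90×10⁵)² + (1.602×10⁻¹⁹)(2940)(0.0185) ≈ 5.876×10⁻¹⁷ J + 8.713×10⁻¹⁸ J ≈ 6.747×10⁻¹⁷ J.
v_f = √(2·6.747×10⁻¹⁷/1.883×10⁻²⁸) ≈ 8.47×10⁵ m/s.

v_f ≈ 8.47×10⁵ m/s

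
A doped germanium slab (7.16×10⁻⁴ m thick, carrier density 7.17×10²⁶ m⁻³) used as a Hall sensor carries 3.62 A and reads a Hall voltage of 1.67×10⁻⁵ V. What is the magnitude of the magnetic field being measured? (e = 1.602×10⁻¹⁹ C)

From V_H = IB/(n e t), B = V_H n e t / I.
B = (1.67×10⁻⁵)(7.17×10²⁶)(1.602×10⁻¹⁹)(7.16×10⁻⁴)/3.62 ≈ 0.379 T.

B ≈ 0.379 T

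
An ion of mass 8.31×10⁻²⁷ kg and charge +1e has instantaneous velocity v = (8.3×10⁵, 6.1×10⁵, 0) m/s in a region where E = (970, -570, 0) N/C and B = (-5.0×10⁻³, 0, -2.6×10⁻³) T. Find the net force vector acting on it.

F ≈ (-9.87×10⁻¹⁷, 2.54×10⁻¹⁶, 4.89×10⁻¹⁶) N

v×B = (-1590, 2160, 3050) N/C.
E + v×B = (-616, 1590, 3050) N/C.
F = q(E + v×B) = (1.602×10⁻¹⁹ C)·(-616, 1590, 3050) = (-9.87×10⁻¹⁷, 2.54×10⁻¹⁶, 4.89×10⁻¹⁶) N.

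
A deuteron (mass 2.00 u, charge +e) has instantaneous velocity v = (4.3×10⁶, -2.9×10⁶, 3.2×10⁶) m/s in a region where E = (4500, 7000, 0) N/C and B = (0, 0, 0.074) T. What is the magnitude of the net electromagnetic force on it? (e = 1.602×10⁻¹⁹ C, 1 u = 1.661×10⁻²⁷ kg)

|F| ≈ 6.02×10⁻¹⁴ N

v×B = (-2.15×10⁵, -3.18×10⁵, 0) N/C.
E + v×B = (-2.10×10⁵, -3.11×10⁵, 0) N/C.
F = q(E + v×B) = (1.602×10⁻¹⁹ C)·(-2.10×10⁵, -3.11×10⁵, 0) = (-3.37×10⁻¹⁴, -4.99×10⁻¹⁴, 0) N.
|F| = 6.02×10⁻¹⁴ N.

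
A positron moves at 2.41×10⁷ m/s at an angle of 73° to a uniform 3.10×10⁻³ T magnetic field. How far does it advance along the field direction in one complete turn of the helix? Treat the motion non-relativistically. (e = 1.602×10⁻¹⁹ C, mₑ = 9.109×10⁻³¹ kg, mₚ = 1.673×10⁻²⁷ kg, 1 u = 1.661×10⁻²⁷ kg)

p ≈ 0.0812 m

v∥ = v cosθ = 2.41×10⁷·cos73° ≈ 7.046×10⁶ m/s.
T = 2πm/(|q|B) = 2π(9.109×10⁻³¹)/((1.602×10⁻¹⁹)(3.10×10⁻³)) ≈ 1.152×10⁻⁸ s.
pitch = v∥ T = (7.046×10⁶)(1.152×10⁻⁸) ≈ 0.0812 m.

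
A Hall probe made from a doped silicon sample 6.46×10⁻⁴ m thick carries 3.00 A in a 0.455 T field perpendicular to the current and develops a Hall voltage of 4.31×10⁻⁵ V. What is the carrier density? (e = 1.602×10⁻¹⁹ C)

From V_H = IB/(n e t), n = IB/(V_H e t).
n = (3.00)(0.455)/((4.31×10⁻⁵)(1.602×10⁻¹⁹)(6.46×10⁻⁴)) ≈ 3.06×10²⁶ m⁻³.

n ≈ 3.06×10²⁶ m⁻³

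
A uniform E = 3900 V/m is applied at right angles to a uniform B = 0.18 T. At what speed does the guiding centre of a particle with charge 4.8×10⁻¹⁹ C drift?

v_d ≈ 2.2×10⁴ m/s

In crossed fields the guiding centre drifts at v_d = |E×B|/B² = E/B, independent of charge and mass.
v_d = 3900/0.18 = 2.2×10⁴ m/s.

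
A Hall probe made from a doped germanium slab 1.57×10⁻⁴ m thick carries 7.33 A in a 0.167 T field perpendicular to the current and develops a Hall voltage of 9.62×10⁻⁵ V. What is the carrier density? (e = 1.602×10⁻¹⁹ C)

n ≈ 5.06×10²⁶ m⁻³

From V_H = IB/(n e t), n = IB/(V_H e t).
n = (7.33)(0.167)/((9.62×10⁻⁵)(1.602×10⁻¹⁹)(1.57×10⁻⁴)) ≈ 5.06×10²⁶ m⁻³.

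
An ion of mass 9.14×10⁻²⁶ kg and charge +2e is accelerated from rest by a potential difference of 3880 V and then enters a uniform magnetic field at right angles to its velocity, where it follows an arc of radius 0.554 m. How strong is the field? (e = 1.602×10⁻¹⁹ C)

B ≈ 0.0849 T

v = √(2|q|V/m) = √(2·3.204×10⁻¹⁹·3880/9.14×10⁻²⁶) ≈ 1.649×10⁵ m/s.
B = mv/(|q|r) = (9.14×10⁻²⁶)(1.649×10⁵)/((3.204×10⁻¹⁹)(0.554)) ≈ 0.0849 T.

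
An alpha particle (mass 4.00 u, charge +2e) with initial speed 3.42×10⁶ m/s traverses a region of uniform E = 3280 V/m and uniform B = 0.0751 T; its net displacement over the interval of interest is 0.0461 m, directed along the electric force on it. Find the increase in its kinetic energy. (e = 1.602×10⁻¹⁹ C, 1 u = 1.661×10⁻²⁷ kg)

The magnetic force is always ⟂ v and does no work; only the electric force changes KE.
ΔKE = F_E · d = |q|E d = (3.204×10⁻¹⁹)(3280)(0.0461) ≈ 4.84×10⁻¹⁷ J.

ΔKE ≈ 4.84×10⁻¹⁷ J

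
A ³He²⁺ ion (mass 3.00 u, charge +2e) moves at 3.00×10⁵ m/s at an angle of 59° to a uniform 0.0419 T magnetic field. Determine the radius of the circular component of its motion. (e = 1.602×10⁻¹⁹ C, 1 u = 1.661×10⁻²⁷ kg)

r ≈ 0.0954 m

v⊥ = v sinθ = 3.00×10⁵·sin59° ≈ 2.572×10⁵ m/s.
r = m v⊥/(|q|B) = (4.983×10⁻²⁷)(2.572×10⁵)/((3.204×10⁻¹⁹)(0.0419)) ≈ 0.0954 m.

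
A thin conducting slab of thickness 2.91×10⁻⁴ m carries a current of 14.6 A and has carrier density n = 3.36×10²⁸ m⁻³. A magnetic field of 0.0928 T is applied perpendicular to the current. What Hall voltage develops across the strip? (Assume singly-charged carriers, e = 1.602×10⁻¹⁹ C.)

V_H ≈ 8.65×10⁻⁷ V

V_H = IB/(n e t).
V_H = (14.6)(0.0928)/((3.36×10²⁸)(1.602×10⁻¹⁹)(2.91×10⁻⁴)) ≈ 8.65×10⁻⁷ V.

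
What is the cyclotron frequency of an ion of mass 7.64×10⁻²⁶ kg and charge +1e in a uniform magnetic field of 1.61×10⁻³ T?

f ≈ 537 Hz

f = |q|B/(2πm).
f = (1.602×10⁻¹⁹)(1.61×10⁻³)/(2π·7.64×10⁻²⁶) ≈ 537 Hz.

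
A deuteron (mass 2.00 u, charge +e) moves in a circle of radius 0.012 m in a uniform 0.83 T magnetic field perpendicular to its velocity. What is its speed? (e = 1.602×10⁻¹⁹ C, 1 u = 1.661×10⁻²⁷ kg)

From |q|vB = mv²/r, v = |q|Br/m.
v = (1.602×10⁻¹⁹)(0.83)(0.012)/3.322×10⁻²⁷ ≈ 4.8×10⁵ m/s.

v ≈ 4.8×10⁵ m/s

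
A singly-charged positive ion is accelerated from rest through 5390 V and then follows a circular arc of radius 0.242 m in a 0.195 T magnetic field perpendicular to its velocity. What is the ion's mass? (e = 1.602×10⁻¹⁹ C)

Combine |q|V = ½mv² and r = mv/(|q|B): eliminate v to get m = qB²r²/(2V).
m = (1.602×10⁻¹⁹)(0.195)²(0.242)²/(2·5390) ≈ 3.31×10⁻²⁶ kg.

m ≈ 3.31×10⁻²⁶ kg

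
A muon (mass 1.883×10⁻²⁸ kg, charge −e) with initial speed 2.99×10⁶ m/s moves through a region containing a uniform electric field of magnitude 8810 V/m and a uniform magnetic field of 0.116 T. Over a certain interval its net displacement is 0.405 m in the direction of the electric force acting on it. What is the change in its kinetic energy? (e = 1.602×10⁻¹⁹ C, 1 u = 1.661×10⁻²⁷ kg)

ΔKE ≈ 5.72×10⁻¹⁶ J

The magnetic force is always ⟂ v and does no work; only the electric force changes KE.
ΔKE = F_E · d = |q|E d = (1.602×10⁻¹⁹)(8810)(0.405) ≈ 5.72×10⁻¹⁶ J.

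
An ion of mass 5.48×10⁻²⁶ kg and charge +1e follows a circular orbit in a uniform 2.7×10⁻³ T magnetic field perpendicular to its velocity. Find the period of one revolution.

T ≈ 8.0×10⁻⁴ s

The cyclotron period depends only on m, q, B: T = 2πm/(|q|B).
T = 2π(5.48×10⁻²⁶)/((1.602×10⁻¹⁹)(2.7×10⁻³)) ≈ 8.0×10⁻⁴ s.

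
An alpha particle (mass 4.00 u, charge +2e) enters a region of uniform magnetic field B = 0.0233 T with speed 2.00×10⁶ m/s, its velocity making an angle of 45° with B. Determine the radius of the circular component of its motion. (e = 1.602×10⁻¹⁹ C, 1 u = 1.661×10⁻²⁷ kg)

v⊥ = v sinθ = 2.00×10⁶·sin45° ≈ 1.414×10⁶ m/s.
r = m v⊥/(|q|B) = (6.644×10⁻²⁷)(1.414×10⁶)/((3.204×10⁻¹⁹)(0.0233)) ≈ 1.26 m.

r ≈ 1.26 m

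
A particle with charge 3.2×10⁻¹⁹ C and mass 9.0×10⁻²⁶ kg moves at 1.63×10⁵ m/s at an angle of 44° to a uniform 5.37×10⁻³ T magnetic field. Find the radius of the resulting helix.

r ≈ 5.93 m

v⊥ = v sinθ = 1.63×10⁵·sin44° ≈ 1.132×10⁵ m/s.
r = m v⊥/(|q|B) = (9.0×10⁻²⁶)(1.132×10⁵)/((3.2×10⁻¹⁹)(5.37×10⁻³)) ≈ 5.93 m.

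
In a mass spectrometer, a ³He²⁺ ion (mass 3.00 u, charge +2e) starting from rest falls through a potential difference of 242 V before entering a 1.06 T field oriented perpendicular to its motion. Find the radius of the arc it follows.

r ≈ 2.59×10⁻³ m

Acceleration: |q|V = ½mv² ⇒ v = √(2|q|V/m) = √(2·3.204×10⁻¹⁹·242/4.983×10⁻²⁷) ≈ 1.764×10⁵ m/s.
In the field: r = mv/(|q|B) = (4.983×10⁻²⁷)(1.764×10⁵)/((3.204×10⁻¹⁹)(1.06)) ≈ 2.59×10⁻³ m.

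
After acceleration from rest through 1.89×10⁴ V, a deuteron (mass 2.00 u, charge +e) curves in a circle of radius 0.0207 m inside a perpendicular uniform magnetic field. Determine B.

v = √(2|q|V/m) = √(2·1.602×10⁻¹⁹·1.89×10⁴/3.322×10⁻²⁷) ≈ 1.350×10⁶ m/s.
B = mv/(|q|r) = (3.322×10⁻²⁷)(1.350×10⁶)/((1.602×10⁻¹⁹)(0.0207)) ≈ 1.35 T.

B ≈ 1.35 T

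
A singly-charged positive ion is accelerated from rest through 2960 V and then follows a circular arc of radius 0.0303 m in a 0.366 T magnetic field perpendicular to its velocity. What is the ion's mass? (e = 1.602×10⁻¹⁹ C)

m ≈ 3.33×10⁻²⁷ kg

Combine |q|V = ½mv² and r = mv/(|q|B): eliminate v to get m = qB²r²/(2V).
m = (1.602×10⁻¹⁹)(0.366)²(0.0303)²/(2·2960) ≈ 3.33×10⁻²⁷ kg.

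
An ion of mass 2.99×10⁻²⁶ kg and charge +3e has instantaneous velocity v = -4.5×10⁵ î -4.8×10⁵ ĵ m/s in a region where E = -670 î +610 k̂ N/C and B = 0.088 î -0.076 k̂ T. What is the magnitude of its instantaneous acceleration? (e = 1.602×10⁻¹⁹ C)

|a| ≈ 1.05×10¹² m/s²

v×B = (3.65×10⁴, -3.42×10⁴, 4.22×10⁴) N/C.
E + v×B = (3.58×10⁴, -3.42×10⁴, 4.28×10⁴) N/C.
F = q(E + v×B) = (4.806×10⁻¹⁹ C)·(3.58×10⁴, -3.42×10⁴, 4.28×10⁴) = (1.72×10⁻¹⁴, -1.64×10⁻¹⁴, 2.06×10⁻¹⁴) N.
|a| = |F|/m = 3.147×10⁻¹⁴/2.99×10⁻²⁶ ≈ 1.05×10¹² m/s².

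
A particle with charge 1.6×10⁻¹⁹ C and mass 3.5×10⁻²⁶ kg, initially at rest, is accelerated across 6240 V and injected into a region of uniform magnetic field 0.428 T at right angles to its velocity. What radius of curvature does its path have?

Acceleration: |q|V = ½mv² ⇒ v = √(2|q|V/m) = √(2·1.6×10⁻¹⁹·6240/3.5×10⁻²⁶) ≈ 2.389×10⁵ m/s.
In the field: r = mv/(|q|B) = (3.5×10⁻²⁶)(2.389×10⁵)/((1.6×10⁻¹⁹)(0.428)) ≈ 0.122 m.

r ≈ 0.122 m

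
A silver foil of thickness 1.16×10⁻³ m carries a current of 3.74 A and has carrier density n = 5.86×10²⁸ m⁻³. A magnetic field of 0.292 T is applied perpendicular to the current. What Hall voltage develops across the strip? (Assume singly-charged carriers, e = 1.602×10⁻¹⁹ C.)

V_H = IB/(n e t).
V_H = (3.74)(0.292)/((5.86×10²⁸)(1.602×10⁻¹⁹)(1.16×10⁻³)) ≈ 1.00×10⁻⁷ V.

V_H ≈ 1.00×10⁻⁷ V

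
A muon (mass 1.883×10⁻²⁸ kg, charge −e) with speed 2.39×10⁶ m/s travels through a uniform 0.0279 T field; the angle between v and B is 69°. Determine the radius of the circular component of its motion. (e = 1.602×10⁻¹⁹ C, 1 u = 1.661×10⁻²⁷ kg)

v⊥ = v sinθ = 2.39×10⁶·sin69° ≈ 2.231×10⁶ m/s.
r = m v⊥/(|q|B) = (1.883×10⁻²⁸)(2.231×10⁶)/((1.602×10⁻¹⁹)(0.0279)) ≈ 0.0940 m.

r ≈ 0.0940 m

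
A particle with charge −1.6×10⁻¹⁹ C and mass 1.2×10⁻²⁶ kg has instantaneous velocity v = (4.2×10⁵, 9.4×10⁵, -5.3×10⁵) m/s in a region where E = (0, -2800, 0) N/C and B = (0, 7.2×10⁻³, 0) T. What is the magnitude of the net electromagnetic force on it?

v×B = (3820, 0, 3020) N/C.
E + v×B = (3820, -2800, 3020) N/C.
F = q(E + v×B) = (−1.6×10⁻¹⁹ C)·(3820, -2800, 3020) = (-6.11×10⁻¹⁶, 4.48×10⁻¹⁶, -4.84×10⁻¹⁶) N.
|F| = 8.99×10⁻¹⁶ N.

|F| ≈ 8.99×10⁻¹⁶ N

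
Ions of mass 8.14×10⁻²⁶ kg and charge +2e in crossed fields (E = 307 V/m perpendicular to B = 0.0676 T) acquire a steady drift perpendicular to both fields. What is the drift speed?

v_d ≈ 4540 m/s

The steady drift has the magnetic force balancing the electric force, so v_d = E/B.
v_d = 307/0.0676 = 4540 m/s.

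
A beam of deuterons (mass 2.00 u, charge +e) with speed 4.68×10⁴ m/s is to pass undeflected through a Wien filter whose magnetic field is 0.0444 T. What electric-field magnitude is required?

E = 2080 V/m

For straight-line motion qE = qvB, so E = vB.
E = 4.68×10⁴ × 0.0444 = 2080 V/m.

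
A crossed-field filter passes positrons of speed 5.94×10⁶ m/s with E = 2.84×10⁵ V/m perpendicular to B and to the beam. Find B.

Balance of forces in the selector: qE = qvB ⇒ B = E/v.
B = 2.84×10⁵/5.94×10⁶ = 0.0478 T.

B = 0.0478 T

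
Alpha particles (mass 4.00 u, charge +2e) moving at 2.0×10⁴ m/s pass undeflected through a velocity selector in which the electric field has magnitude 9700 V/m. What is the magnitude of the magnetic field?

B = 0.48 T

Balance of forces in the selector: qE = qvB ⇒ B = E/v.
B = 9700/2.0×10⁴ = 0.48 T.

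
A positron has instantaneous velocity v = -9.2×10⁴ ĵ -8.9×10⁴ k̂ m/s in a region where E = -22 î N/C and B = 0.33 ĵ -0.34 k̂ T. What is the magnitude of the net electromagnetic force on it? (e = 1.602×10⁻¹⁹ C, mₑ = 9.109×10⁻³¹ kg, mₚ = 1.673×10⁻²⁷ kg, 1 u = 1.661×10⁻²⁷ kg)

v×B = (6.06×10⁴, 0, 0) N/C.
E + v×B = (6.06×10⁴, 0, 0) N/C.
F = q(E + v×B) = (1.602×10⁻¹⁹ C)·(6.06×10⁴, 0, 0) = (9.71×10⁻¹⁵, 0, 0) N.
|F| = 9.71×10⁻¹⁵ N.

|F| ≈ 9.71×10⁻¹⁵ N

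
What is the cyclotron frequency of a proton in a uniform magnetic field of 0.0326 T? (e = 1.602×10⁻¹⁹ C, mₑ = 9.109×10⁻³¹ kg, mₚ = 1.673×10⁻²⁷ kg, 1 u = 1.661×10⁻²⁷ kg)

f ≈ 4.97×10⁵ Hz

f = |q|B/(2πm).
f = (1.602×10⁻¹⁹)(0.0326)/(2π·1.673×10⁻²⁷) ≈ 4.97×10⁵ Hz.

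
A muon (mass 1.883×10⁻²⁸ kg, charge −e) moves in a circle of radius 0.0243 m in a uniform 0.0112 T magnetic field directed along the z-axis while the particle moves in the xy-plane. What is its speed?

From |q|vB = mv²/r, v = |q|Br/m.
v = (1.602×10⁻¹⁹)(0.0112)(0.0243)/1.883×10⁻²⁸ ≈ 2.32×10⁵ m/s.

v ≈ 2.32×10⁵ m/s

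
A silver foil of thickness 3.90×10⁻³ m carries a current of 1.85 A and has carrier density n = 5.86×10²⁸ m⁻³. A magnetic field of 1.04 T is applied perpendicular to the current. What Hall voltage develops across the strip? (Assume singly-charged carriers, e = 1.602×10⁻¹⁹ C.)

V_H = IB/(n e t).
V_H = (1.85)(1.04)/((5.86×10²⁸)(1.602×10⁻¹⁹)(3.90×10⁻³)) ≈ 5.26×10⁻⁸ V.

V_H ≈ 5.26×10⁻⁸ V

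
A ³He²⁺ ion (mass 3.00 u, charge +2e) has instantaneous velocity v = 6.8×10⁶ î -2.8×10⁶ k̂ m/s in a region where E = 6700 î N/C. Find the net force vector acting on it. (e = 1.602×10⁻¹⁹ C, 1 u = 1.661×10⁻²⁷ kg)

Only an electric field acts, so F = qE = (3.204×10⁻¹⁹ C)·(6700, 0, 0) = (2.15×10⁻¹⁵, 0, 0) N.

F ≈ (2.15×10⁻¹⁵, 0, 0) N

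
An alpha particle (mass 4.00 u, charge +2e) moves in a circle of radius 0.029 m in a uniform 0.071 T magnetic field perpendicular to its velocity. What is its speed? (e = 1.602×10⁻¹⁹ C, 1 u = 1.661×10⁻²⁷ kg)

From |q|vB = mv²/r, v = |q|Br/m.
v = (3.204×10⁻¹⁹)(0.071)(0.029)/6.644×10⁻²⁷ ≈ 9.9×10⁴ m/s.

v ≈ 9.9×10⁴ m/s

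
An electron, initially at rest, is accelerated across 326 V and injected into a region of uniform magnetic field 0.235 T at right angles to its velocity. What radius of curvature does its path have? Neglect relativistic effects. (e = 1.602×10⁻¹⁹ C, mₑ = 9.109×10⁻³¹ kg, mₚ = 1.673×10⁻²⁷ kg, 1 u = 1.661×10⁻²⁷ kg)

Acceleration: |q|V = ½mv² ⇒ v = √(2|q|V/m) = √(2·1.602×10⁻¹⁹·326/9.109×10⁻³¹) ≈ 1.071×10⁷ m/s.
In the field: r = mv/(|q|B) = (9.109×10⁻³¹)(1.071×10⁷)/((1.602×10⁻¹⁹)(0.235)) ≈ 2.59×10⁻⁴ m.

r ≈ 2.59×10⁻⁴ m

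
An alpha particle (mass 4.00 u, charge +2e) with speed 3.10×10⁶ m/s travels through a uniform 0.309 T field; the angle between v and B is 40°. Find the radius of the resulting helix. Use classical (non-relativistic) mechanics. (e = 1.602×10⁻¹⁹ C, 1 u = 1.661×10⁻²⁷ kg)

v⊥ = v sinθ = 3.10×10⁶·sin40° ≈ 1.993×10⁶ m/s.
r = m v⊥/(|q|B) = (6.644×10⁻²⁷)(1.993×10⁶)/((3.204×10⁻¹⁹)(0.309)) ≈ 0.134 m.

r ≈ 0.134 m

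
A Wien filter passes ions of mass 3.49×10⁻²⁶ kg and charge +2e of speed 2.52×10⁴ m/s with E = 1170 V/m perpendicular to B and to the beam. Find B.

Balance of forces in the selector: qE = qvB ⇒ B = E/v.
B = 1170/2.52×10⁴ = 0.0464 T.

B = 0.0464 T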